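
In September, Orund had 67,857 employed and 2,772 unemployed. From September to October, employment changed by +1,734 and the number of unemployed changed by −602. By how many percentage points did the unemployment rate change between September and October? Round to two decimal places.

September: labor force = 67,857 + 2,772 = 70,629; u = 2,772/70,629 = 3.92%.
October: labor force = 69,591 + 2,170 = 71,761; u = 2,170/71,761 = 3.02%.
Change = 3.02% − 3.92% = −0.90 pp.

The unemployment rate changed by −0.90 percentage points.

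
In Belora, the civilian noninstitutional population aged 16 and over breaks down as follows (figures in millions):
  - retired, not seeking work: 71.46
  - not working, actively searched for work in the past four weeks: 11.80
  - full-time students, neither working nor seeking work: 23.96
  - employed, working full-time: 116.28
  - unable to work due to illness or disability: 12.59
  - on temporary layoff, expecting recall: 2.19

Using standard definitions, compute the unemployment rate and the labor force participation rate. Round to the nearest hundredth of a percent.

Employed = 116.28 million.
Unemployed = 11.80 + 2.19 = 13.99 million (jobless and actively searching, or on temporary layoff).
Labor force = 116.28 + 13.99 = 130.27 million.
Not in labor force = 71.46 + 23.96 + 12.59 = 108.01 million (those not working and not actively searching are outside the labor force).
Civilian working-age population = 130.27 + 108.01 = 238.28 million.
Unemployment rate = 13.99 / 130.27 = 10.74%.
Labor force participation rate = 130.27 / 238.28 = 54.67%.

Unemployment rate ≈ 10.74%; labor force participation rate ≈ 54.67%.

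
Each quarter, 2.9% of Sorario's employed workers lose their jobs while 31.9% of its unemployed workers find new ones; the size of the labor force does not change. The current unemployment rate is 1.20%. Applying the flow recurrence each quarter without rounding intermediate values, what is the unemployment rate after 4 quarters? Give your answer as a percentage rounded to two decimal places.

With a fixed labor force, u_{t+1} = u_t + s·(1−u_t) − f·u_t = u_t·(1−s−f) + s.
Here 1−s−f = 0.652 and s = 0.029.
u_1 = 0.012000 × 0.652 + 0.029 = 0.036824.
u_2 = 0.036824 × 0.652 + 0.029 = 0.053009.
u_3 = 0.053009 × 0.652 + 0.029 = 0.063562.
u_4 = 0.063562 × 0.652 + 0.029 = 0.070442.

Unemployment rate after four quarters ≈ 7.04%.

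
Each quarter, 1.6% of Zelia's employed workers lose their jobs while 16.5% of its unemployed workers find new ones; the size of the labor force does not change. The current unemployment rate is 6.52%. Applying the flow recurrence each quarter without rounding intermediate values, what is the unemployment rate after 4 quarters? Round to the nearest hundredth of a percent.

Unemployment rate after four quarters ≈ 7.80%.

With a fixed labor force, u_{t+1} = u_t + s·(1−u_t) − f·u_t = u_t·(1−s−f) + s.
Here 1−s−f = 0.819 and s = 0.016.
u_1 = 0.065200 × 0.819 + 0.016 = 0.069399.
u_2 = 0.069399 × 0.819 + 0.016 = 0.072838.
u_3 = 0.072838 × 0.819 + 0.016 = 0.075654.
u_4 = 0.075654 × 0.819 + 0.016 = 0.077961.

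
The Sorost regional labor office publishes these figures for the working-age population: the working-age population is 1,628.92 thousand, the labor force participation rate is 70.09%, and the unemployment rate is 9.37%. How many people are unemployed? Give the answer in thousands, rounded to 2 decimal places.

About 106.98 thousand are unemployed.

Labor force = 0.7009 × 1,628.92 = 1,141.71 thousand.
Unemployed = 0.0937 × 1,141.71 ≈ 106.98 thousand.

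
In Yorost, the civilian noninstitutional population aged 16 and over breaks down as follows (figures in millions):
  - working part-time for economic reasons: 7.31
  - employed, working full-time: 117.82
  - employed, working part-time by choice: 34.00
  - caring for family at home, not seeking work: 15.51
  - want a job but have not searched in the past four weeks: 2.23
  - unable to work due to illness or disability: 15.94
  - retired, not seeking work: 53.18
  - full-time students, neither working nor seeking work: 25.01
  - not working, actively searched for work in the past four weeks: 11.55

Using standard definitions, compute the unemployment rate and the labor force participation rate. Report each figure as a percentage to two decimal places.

Employed = 7.31 + 117.82 + 34.00 = 159.13 million (anyone who worked, including part-time for economic reasons, counts as employed).
Unemployed = 11.55 million.
Labor force = 159.13 + 11.55 = 170.68 million.
Not in labor force = 15.51 + 2.23 + 15.94 + 53.18 + 25.01 = 111.87 million (those not working and not actively searching are outside the labor force — including those who want a job but have given up searching).
Civilian working-age population = 170.68 + 111.87 = 282.55 million.
Unemployment rate = 11.55 / 170.68 = 6.77%.
Labor force participation rate = 170.68 / 282.55 = 60.41%.

Unemployment rate ≈ 6.77%; labor force participation rate ≈ 60.41%.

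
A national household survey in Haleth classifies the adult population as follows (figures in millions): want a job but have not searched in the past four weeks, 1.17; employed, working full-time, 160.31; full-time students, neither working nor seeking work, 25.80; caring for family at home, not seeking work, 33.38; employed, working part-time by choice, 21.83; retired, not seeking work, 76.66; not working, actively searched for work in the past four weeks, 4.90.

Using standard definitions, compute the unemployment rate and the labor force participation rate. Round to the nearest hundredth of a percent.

Unemployment rate ≈ 2.62%; labor force participation rate ≈ 57.72%.

Employed = 160.31 + 21.83 = 182.14 million.
Unemployed = 4.90 million.
Labor force = 182.14 + 4.90 = 187.04 million.
Not in labor force = 1.17 + 25.80 + 33.38 + 76.66 = 137.01 million (those not working and not actively searching are outside the labor force — including those who want a job but have given up searching).
Civilian working-age population = 187.04 + 137.01 = 324.05 million.
Unemployment rate = 4.90 / 187.04 = 2.62%.
Labor force participation rate = 187.04 / 324.05 = 57.72%.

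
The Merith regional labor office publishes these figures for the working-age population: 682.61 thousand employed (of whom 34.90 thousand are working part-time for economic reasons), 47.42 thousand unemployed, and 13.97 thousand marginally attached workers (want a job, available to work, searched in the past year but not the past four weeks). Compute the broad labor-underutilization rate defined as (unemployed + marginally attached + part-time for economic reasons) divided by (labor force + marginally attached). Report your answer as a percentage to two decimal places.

Labor force = 682.61 + 47.42 = 730.03 thousand.
Numerator = 47.42 + 13.97 + 34.90 = 96.29 thousand.
Denominator = 730.03 + 13.97 = 744.00 thousand.
Broad rate = 96.29 / 744.00 = 12.94%.

Broad underutilization rate ≈ 12.94%.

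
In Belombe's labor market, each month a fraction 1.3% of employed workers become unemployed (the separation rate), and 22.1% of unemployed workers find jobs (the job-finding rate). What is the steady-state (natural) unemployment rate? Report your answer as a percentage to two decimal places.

At steady state the flows balance: s·E = f·U, so U/(E+U) = s/(s+f).
u* = 1.3 / (1.3 + 22.1) = 1.3 / 23.40 = 5.56%.

Steady-state unemployment rate ≈ 5.56%.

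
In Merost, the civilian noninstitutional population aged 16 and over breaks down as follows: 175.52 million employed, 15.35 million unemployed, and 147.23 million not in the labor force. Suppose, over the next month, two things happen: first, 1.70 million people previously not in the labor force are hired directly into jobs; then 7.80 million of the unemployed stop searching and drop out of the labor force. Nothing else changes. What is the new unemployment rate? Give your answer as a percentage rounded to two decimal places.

New unemployment rate ≈ 4.09%.

Initially, labor force = 175.52 + 15.35 = 190.87 million, so u = 15.35/190.87 = 8.04%.
After the first change, employed and labor force both rise by 1.70; unemployed unchanged → E = 177.22, U = 15.35, labor force = 192.57 million.
After the second change, unemployed and labor force both fall by 7.80 → E = 177.22, U = 7.55, labor force = 184.77 million.
New unemployment rate = 7.55 / 184.77 = 4.09%.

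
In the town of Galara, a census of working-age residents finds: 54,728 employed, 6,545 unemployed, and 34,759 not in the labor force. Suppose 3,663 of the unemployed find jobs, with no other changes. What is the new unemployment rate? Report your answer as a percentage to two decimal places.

New unemployment rate ≈ 4.70%.

Initially, labor force = 54,728 + 6,545 = 61,273, so u = 6,545/61,273 = 10.68%.
After the change, unemployed falls and employed rises by 3,663; labor force unchanged → E = 58,391, U = 2,882, labor force = 61,273.
New unemployment rate = 2,882 / 61,273 = 4.70%.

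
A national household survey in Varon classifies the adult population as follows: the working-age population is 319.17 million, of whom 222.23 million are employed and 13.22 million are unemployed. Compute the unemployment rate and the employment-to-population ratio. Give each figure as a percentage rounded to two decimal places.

Labor force = employed + unemployed = 222.23 + 13.22 = 235.45 million.
Unemployment rate = 13.22 / 235.45 = 5.61%.
Employment-population ratio = 222.23 / 319.17 = 69.63%.

Unemployment rate ≈ 5.61%; employment-population ratio ≈ 69.63%.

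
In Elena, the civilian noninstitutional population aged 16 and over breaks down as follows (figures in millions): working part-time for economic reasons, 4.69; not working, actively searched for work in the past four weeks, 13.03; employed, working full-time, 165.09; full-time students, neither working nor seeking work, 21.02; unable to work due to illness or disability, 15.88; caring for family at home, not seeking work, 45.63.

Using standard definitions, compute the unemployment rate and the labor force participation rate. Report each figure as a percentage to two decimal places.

Unemployment rate ≈ 7.13%; labor force participation rate ≈ 68.90%.

Employed = 4.69 + 165.09 = 169.78 million (anyone who worked, including part-time for economic reasons, counts as employed).
Unemployed = 13.03 million.
Labor force = 169.78 + 13.03 = 182.81 million.
Not in labor force = 21.02 + 15.88 + 45.63 = 82.53 million (those not working and not actively searching are outside the labor force).
Civilian working-age population = 182.81 + 82.53 = 265.34 million.
Unemployment rate = 13.03 / 182.81 = 7.13%.
Labor force participation rate = 182.81 / 265.34 = 68.90%.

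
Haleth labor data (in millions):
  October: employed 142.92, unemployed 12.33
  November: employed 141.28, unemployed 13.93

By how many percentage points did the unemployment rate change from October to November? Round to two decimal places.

The unemployment rate changed by +1.03 percentage points.

October: labor force = 142.92 + 12.33 = 155.25; u = 12.33/155.25 = 7.94%.
November: labor force = 141.28 + 13.93 = 155.21; u = 13.93/155.21 = 8.97%.
Change = 8.97% − 7.94% = +1.03 pp.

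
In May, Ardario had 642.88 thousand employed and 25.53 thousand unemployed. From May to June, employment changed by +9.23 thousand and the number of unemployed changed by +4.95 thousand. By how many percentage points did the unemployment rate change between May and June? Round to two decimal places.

May: labor force = 642.88 + 25.53 = 668.41; u = 25.53/668.41 = 3.82%.
June: labor force = 652.11 + 30.48 = 682.59; u = 30.48/682.59 = 4.47%.
Change = 4.47% − 3.82% = +0.65 pp.

The unemployment rate changed by +0.65 percentage points.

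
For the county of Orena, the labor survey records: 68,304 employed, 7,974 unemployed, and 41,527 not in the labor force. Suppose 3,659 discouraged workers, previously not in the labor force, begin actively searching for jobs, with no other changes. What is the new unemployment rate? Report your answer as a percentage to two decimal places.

Initially, labor force = 68,304 + 7,974 = 76,278, so u = 7,974/76,278 = 10.45%.
After the change, unemployed and labor force both rise by 3,659 → E = 68,304, U = 11,633, labor force = 79,937.
New unemployment rate = 11,633 / 79,937 = 14.55%.

New unemployment rate ≈ 14.55%.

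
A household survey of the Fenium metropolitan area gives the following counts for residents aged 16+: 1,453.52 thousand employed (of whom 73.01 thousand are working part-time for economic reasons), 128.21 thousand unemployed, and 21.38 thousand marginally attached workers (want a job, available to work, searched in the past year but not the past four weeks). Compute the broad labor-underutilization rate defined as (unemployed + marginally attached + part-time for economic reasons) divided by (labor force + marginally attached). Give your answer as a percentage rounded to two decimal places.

Broad underutilization rate ≈ 13.89%.

Labor force = 1,453.52 + 128.21 = 1,581.73 thousand.
Numerator = 128.21 + 21.38 + 73.01 = 222.60 thousand.
Denominator = 1,581.73 + 21.38 = 1,603.11 thousand.
Broad rate = 222.60 / 1,603.11 = 13.89%.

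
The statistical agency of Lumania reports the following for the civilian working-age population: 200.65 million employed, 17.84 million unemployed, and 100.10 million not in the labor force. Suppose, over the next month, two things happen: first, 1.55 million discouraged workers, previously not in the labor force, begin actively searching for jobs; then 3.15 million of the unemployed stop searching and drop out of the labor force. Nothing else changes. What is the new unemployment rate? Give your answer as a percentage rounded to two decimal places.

Initially, labor force = 200.65 + 17.84 = 218.49 million, so u = 17.84/218.49 = 8.17%.
After the first change, unemployed and labor force both rise by 1.55 → E = 200.65, U = 19.39, labor force = 220.04 million.
After the second change, unemployed and labor force both fall by 3.15 → E = 200.65, U = 16.24, labor force = 216.89 million.
New unemployment rate = 16.24 / 216.89 = 7.49%.

New unemployment rate ≈ 7.49%.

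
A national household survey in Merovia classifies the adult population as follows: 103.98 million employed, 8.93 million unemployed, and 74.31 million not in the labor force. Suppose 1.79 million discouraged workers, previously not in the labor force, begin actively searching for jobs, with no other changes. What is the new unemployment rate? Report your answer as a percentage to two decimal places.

Initially, labor force = 103.98 + 8.93 = 112.91 million, so u = 8.93/112.91 = 7.91%.
After the change, unemployed and labor force both rise by 1.79 → E = 103.98, U = 10.72, labor force = 114.70 million.
New unemployment rate = 10.72 / 114.70 = 9.35%.

New unemployment rate ≈ 9.35%.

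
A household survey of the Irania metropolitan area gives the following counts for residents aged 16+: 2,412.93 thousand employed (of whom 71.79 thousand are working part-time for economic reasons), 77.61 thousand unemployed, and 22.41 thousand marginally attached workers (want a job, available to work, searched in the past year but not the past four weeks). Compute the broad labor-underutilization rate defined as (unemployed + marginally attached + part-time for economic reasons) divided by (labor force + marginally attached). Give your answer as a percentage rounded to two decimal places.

Broad underutilization rate ≈ 6.84%.

Labor force = 2,412.93 + 77.61 = 2,490.54 thousand.
Numerator = 77.61 + 22.41 + 71.79 = 171.81 thousand.
Denominator = 2,490.54 + 22.41 = 2,512.95 thousand.
Broad rate = 171.81 / 2,512.95 = 6.84%.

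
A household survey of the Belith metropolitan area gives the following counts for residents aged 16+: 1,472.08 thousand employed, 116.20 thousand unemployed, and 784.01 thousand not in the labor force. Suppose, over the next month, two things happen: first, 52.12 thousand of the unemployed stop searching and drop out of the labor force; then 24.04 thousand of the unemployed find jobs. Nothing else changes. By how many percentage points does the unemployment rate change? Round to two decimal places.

The unemployment rate changes by −4.71 percentage points.

Initially, labor force = 1,472.08 + 116.20 = 1,588.28 thousand, so u = 116.20/1,588.28 = 7.32%.
After the first change, unemployed and labor force both fall by 52.12 → E = 1,472.08, U = 64.08, labor force = 1,536.16 thousand.
After the second change, unemployed falls and employed rises by 24.04; labor force unchanged → E = 1,496.12, U = 40.04, labor force = 1,536.16 thousand.
New unemployment rate = 40.04 / 1,536.16 = 2.61%.
Change = 2.61% − 7.32% = −4.71 percentage points.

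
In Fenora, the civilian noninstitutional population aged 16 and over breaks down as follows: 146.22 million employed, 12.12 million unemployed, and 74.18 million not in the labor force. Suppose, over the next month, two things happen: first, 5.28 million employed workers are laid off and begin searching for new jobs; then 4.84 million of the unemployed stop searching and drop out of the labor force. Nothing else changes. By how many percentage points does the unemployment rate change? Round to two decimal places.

Initially, labor force = 146.22 + 12.12 = 158.34 million, so u = 12.12/158.34 = 7.65%.
After the first change, employed falls and unemployed rises by 5.28; labor force unchanged → E = 140.94, U = 17.40, labor force = 158.34 million.
After the second change, unemployed and labor force both fall by 4.84 → E = 140.94, U = 12.56, labor force = 153.50 million.
New unemployment rate = 12.56 / 153.50 = 8.18%.
Change = 8.18% − 7.65% = +0.53 percentage points.

The unemployment rate changes by +0.53 percentage points.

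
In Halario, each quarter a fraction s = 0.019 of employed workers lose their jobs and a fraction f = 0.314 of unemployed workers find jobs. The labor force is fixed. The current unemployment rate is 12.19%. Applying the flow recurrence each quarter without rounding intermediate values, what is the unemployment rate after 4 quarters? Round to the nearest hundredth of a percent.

With a fixed labor force, u_{t+1} = u_t + s·(1−u_t) − f·u_t = u_t·(1−s−f) + s.
Here 1−s−f = 0.667 and s = 0.019.
u_1 = 0.121900 × 0.667 + 0.019 = 0.100307.
u_2 = 0.100307 × 0.667 + 0.019 = 0.085905.
u_3 = 0.085905 × 0.667 + 0.019 = 0.076299.
u_4 = 0.076299 × 0.667 + 0.019 = 0.069891.

Unemployment rate after four quarters ≈ 6.99%.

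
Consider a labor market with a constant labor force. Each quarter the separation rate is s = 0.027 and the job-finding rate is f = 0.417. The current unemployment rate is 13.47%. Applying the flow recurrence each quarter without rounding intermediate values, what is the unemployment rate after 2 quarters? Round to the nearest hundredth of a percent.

With a fixed labor force, u_{t+1} = u_t + s·(1−u_t) − f·u_t = u_t·(1−s−f) + s.
Here 1−s−f = 0.556 and s = 0.027.
u_1 = 0.134700 × 0.556 + 0.027 = 0.101893.
u_2 = 0.101893 × 0.556 + 0.027 = 0.083653.

Unemployment rate after two quarters ≈ 8.37%.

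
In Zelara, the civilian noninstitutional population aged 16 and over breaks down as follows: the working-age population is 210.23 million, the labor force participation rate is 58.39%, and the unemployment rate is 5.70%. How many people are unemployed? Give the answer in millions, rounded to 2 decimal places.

Labor force = 0.5839 × 210.23 = 122.75 million.
Unemployed = 0.0570 × 122.75 ≈ 7.00 million.

About 7.00 million are unemployed.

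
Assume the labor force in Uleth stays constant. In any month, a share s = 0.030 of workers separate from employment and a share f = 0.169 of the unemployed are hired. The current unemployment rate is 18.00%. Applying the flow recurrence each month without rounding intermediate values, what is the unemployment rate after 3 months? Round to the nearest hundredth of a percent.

Unemployment rate after three months ≈ 16.58%.

With a fixed labor force, u_{t+1} = u_t + s·(1−u_t) − f·u_t = u_t·(1−s−f) + s.
Here 1−s−f = 0.801 and s = 0.030.
u_1 = 0.180000 × 0.801 + 0.030 = 0.174180.
u_2 = 0.174180 × 0.801 + 0.030 = 0.169518.
u_3 = 0.169518 × 0.801 + 0.030 = 0.165784.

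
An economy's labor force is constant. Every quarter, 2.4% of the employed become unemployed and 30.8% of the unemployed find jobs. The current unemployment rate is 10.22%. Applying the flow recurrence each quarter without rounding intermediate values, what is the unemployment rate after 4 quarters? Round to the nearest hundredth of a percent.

Unemployment rate after four quarters ≈ 7.82%.

With a fixed labor force, u_{t+1} = u_t + s·(1−u_t) − f·u_t = u_t·(1−s−f) + s.
Here 1−s−f = 0.668 and s = 0.024.
u_1 = 0.102200 × 0.668 + 0.024 = 0.092270.
u_2 = 0.092270 × 0.668 + 0.024 = 0.085636.
u_3 = 0.085636 × 0.668 + 0.024 = 0.081205.
u_4 = 0.081205 × 0.668 + 0.024 = 0.078245.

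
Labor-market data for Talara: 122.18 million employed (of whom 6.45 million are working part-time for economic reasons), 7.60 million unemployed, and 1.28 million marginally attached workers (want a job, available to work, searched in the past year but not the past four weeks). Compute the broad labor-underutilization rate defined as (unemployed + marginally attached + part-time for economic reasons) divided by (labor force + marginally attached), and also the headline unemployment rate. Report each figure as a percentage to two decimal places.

Broad underutilization rate ≈ 11.70%; headline unemployment rate ≈ 5.86%.

Labor force = 122.18 + 7.60 = 129.78 million.
Numerator = 7.60 + 1.28 + 6.45 = 15.33 million.
Denominator = 129.78 + 1.28 = 131.06 million.
Broad rate = 15.33 / 131.06 = 11.70%.
Headline unemployment rate = 7.60 / 129.78 = 5.86%.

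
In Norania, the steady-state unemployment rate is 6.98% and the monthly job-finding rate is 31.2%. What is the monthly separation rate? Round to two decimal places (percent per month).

From u* = s/(s+f): s = u·f/(1−u).
s = 0.0698 × 31.2 / (1 − 0.0698) = 2.1778 / 0.9302 ≈ 2.34% per month.

Separation rate ≈ 2.34% per month.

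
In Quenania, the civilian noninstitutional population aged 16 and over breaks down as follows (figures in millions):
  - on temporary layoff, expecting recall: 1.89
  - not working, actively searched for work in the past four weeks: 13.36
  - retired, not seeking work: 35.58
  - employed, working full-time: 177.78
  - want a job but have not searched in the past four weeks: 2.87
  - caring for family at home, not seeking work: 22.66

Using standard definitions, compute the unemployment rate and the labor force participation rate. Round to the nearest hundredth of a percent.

Employed = 177.78 million.
Unemployed = 1.89 + 13.36 = 15.25 million (jobless and actively searching, or on temporary layoff).
Labor force = 177.78 + 15.25 = 193.03 million.
Not in labor force = 35.58 + 2.87 + 22.66 = 61.11 million (those not working and not actively searching are outside the labor force — including those who want a job but have given up searching).
Civilian working-age population = 193.03 + 61.11 = 254.14 million.
Unemployment rate = 15.25 / 193.03 = 7.90%.
Labor force participation rate = 193.03 / 254.14 = 75.95%.

Unemployment rate ≈ 7.90%; labor force participation rate ≈ 75.95%.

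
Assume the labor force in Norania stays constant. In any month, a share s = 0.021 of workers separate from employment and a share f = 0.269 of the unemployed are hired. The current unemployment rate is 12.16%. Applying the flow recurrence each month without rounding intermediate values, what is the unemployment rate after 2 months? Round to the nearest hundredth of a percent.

With a fixed labor force, u_{t+1} = u_t + s·(1−u_t) − f·u_t = u_t·(1−s−f) + s.
Here 1−s−f = 0.710 and s = 0.021.
u_1 = 0.121600 × 0.710 + 0.021 = 0.107336.
u_2 = 0.107336 × 0.710 + 0.021 = 0.097209.

Unemployment rate after two months ≈ 9.72%.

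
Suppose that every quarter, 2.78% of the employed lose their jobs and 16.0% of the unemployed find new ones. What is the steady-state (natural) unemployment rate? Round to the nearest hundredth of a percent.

At steady state the flows balance: s·E = f·U, so U/(E+U) = s/(s+f).
u* = 2.78 / (2.78 + 16.0) = 2.78 / 18.78 = 14.80%.

Steady-state unemployment rate ≈ 14.80%.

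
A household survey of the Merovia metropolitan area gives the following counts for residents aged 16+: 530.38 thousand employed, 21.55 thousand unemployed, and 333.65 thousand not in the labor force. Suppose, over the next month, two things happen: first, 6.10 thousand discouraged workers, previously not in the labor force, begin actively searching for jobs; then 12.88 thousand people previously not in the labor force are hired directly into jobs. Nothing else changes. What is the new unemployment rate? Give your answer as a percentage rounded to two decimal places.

Initially, labor force = 530.38 + 21.55 = 551.93 thousand, so u = 21.55/551.93 = 3.90%.
After the first change, unemployed and labor force both rise by 6.10 → E = 530.38, U = 27.65, labor force = 558.03 thousand.
After the second change, employed and labor force both rise by 12.88; unemployed unchanged → E = 543.26, U = 27.65, labor force = 570.91 thousand.
New unemployment rate = 27.65 / 570.91 = 4.84%.

New unemployment rate ≈ 4.84%.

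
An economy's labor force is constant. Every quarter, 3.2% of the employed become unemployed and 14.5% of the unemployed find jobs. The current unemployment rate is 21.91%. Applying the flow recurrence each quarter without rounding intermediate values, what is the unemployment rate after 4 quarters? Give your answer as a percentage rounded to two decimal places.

With a fixed labor force, u_{t+1} = u_t + s·(1−u_t) − f·u_t = u_t·(1−s−f) + s.
Here 1−s−f = 0.823 and s = 0.032.
u_1 = 0.219100 × 0.823 + 0.032 = 0.212319.
u_2 = 0.212319 × 0.823 + 0.032 = 0.206739.
u_3 = 0.206739 × 0.823 + 0.032 = 0.202146.
u_4 = 0.202146 × 0.823 + 0.032 = 0.198366.

Unemployment rate after four quarters ≈ 19.84%.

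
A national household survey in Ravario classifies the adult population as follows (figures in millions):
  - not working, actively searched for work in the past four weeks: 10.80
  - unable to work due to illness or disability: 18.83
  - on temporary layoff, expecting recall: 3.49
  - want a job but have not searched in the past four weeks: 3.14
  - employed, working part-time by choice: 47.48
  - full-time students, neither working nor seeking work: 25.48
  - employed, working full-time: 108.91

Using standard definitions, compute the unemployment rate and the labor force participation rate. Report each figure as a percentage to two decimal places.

Employed = 47.48 + 108.91 = 156.39 million.
Unemployed = 10.80 + 3.49 = 14.29 million (jobless and actively searching, or on temporary layoff).
Labor force = 156.39 + 14.29 = 170.68 million.
Not in labor force = 18.83 + 3.14 + 25.48 = 47.45 million (those not working and not actively searching are outside the labor force — including those who want a job but have given up searching).
Civilian working-age population = 170.68 + 47.45 = 218.13 million.
Unemployment rate = 14.29 / 170.68 = 8.37%.
Labor force participation rate = 170.68 / 218.13 = 78.25%.

Unemployment rate ≈ 8.37%; labor force participation rate ≈ 78.25%.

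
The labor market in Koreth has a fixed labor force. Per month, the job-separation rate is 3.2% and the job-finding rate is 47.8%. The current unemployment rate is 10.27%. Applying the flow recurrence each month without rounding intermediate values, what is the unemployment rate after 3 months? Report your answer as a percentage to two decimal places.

Unemployment rate after three months ≈ 6.74%.

With a fixed labor force, u_{t+1} = u_t + s·(1−u_t) − f·u_t = u_t·(1−s−f) + s.
Here 1−s−f = 0.490 and s = 0.032.
u_1 = 0.102700 × 0.490 + 0.032 = 0.082323.
u_2 = 0.082323 × 0.490 + 0.032 = 0.072338.
u_3 = 0.072338 × 0.490 + 0.032 = 0.067446.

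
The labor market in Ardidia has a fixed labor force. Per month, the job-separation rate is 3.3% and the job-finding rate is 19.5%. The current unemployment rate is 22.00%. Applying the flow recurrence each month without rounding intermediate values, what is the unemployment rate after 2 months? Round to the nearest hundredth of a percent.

Unemployment rate after two months ≈ 18.96%.

With a fixed labor force, u_{t+1} = u_t + s·(1−u_t) − f·u_t = u_t·(1−s−f) + s.
Here 1−s−f = 0.772 and s = 0.033.
u_1 = 0.220000 × 0.772 + 0.033 = 0.202840.
u_2 = 0.202840 × 0.772 + 0.033 = 0.189592.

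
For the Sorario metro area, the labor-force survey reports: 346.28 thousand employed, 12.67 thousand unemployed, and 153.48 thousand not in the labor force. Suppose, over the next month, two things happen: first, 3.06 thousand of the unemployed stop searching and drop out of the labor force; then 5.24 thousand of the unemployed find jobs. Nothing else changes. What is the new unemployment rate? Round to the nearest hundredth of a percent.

Initially, labor force = 346.28 + 12.67 = 358.95 thousand, so u = 12.67/358.95 = 3.53%.
After the first change, unemployed and labor force both fall by 3.06 → E = 346.28, U = 9.61, labor force = 355.89 thousand.
After the second change, unemployed falls and employed rises by 5.24; labor force unchanged → E = 351.52, U = 4.37, labor force = 355.89 thousand.
New unemployment rate = 4.37 / 355.89 = 1.23%.

New unemployment rate ≈ 1.23%.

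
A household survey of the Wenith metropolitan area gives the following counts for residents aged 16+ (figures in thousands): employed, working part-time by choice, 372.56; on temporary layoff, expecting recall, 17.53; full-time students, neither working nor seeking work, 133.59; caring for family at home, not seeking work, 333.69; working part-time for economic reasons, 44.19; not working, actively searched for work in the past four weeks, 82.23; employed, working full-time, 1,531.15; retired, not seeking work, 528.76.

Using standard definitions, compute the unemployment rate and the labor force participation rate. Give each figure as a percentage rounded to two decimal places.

Unemployment rate ≈ 4.87%; labor force participation rate ≈ 67.28%.

Employed = 372.56 + 44.19 + 1,531.15 = 1,947.90 thousand (anyone who worked, including part-time for economic reasons, counts as employed).
Unemployed = 17.53 + 82.23 = 99.76 thousand (jobless and actively searching, or on temporary layoff).
Labor force = 1,947.90 + 99.76 = 2,047.66 thousand.
Not in labor force = 133.59 + 333.69 + 528.76 = 996.04 thousand (those not working and not actively searching are outside the labor force).
Civilian working-age population = 2,047.66 + 996.04 = 3,043.70 thousand.
Unemployment rate = 99.76 / 2,047.66 = 4.87%.
Labor force participation rate = 2,047.66 / 3,043.70 = 67.28%.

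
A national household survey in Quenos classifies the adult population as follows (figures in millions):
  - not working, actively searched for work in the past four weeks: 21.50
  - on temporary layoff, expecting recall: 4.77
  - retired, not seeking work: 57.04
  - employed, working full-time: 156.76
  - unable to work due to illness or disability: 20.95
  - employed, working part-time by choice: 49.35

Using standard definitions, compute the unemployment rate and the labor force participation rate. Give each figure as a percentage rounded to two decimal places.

Employed = 156.76 + 49.35 = 206.11 million.
Unemployed = 21.50 + 4.77 = 26.27 million (jobless and actively searching, or on temporary layoff).
Labor force = 206.11 + 26.27 = 232.38 million.
Not in labor force = 57.04 + 20.95 = 77.99 million (those not working and not actively searching are outside the labor force).
Civilian working-age population = 232.38 + 77.99 = 310.37 million.
Unemployment rate = 26.27 / 232.38 = 11.30%.
Labor force participation rate = 232.38 / 310.37 = 74.87%.

Unemployment rate ≈ 11.30%; labor force participation rate ≈ 74.87%.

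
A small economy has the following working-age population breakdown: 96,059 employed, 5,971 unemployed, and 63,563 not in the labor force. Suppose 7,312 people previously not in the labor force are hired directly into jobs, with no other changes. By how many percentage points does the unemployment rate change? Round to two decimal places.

The unemployment rate changes by −0.39 percentage points.

Initially, labor force = 96,059 + 5,971 = 102,030, so u = 5,971/102,030 = 5.85%.
After the change, employed and labor force both rise by 7,312; unemployed unchanged → E = 103,371, U = 5,971, labor force = 109,342.
New unemployment rate = 5,971 / 109,342 = 5.46%.
Change = 5.46% − 5.85% = −0.39 percentage points.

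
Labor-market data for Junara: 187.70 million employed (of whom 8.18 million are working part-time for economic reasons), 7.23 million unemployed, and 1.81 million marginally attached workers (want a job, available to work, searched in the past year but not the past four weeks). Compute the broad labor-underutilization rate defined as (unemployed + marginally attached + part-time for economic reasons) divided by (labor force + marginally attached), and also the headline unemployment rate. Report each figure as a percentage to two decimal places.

Labor force = 187.70 + 7.23 = 194.93 million.
Numerator = 7.23 + 1.81 + 8.18 = 17.22 million.
Denominator = 194.93 + 1.81 = 196.74 million.
Broad rate = 17.22 / 196.74 = 8.75%.
Headline unemployment rate = 7.23 / 194.93 = 3.71%.

Broad underutilization rate ≈ 8.75%; headline unemployment rate ≈ 3.71%.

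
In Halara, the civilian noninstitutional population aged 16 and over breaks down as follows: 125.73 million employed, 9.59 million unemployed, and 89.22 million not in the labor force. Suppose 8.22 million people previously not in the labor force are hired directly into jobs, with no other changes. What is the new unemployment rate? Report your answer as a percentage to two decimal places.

New unemployment rate ≈ 6.68%.

Initially, labor force = 125.73 + 9.59 = 135.32 million, so u = 9.59/135.32 = 7.09%.
After the change, employed and labor force both rise by 8.22; unemployed unchanged → E = 133.95, U = 9.59, labor force = 143.54 million.
New unemployment rate = 9.59 / 143.54 = 6.68%.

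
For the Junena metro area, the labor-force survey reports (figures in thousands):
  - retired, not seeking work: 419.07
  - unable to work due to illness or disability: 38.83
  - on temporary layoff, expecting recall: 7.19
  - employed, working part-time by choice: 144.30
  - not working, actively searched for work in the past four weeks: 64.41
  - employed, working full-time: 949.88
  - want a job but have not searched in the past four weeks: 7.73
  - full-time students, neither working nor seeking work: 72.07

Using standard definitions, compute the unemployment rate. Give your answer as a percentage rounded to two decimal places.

Unemployment rate ≈ 6.14%.

Employed = 144.30 + 949.88 = 1,094.18 thousand.
Unemployed = 7.19 + 64.41 = 71.60 thousand (jobless and actively searching, or on temporary layoff).
Labor force = 1,094.18 + 71.60 = 1,165.78 thousand.
Unemployment rate = 71.60 / 1,165.78 = 6.14%.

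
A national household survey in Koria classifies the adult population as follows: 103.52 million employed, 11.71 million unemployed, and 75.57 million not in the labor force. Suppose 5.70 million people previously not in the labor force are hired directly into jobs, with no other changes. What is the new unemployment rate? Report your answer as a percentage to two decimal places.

Initially, labor force = 103.52 + 11.71 = 115.23 million, so u = 11.71/115.23 = 10.16%.
After the change, employed and labor force both rise by 5.70; unemployed unchanged → E = 109.22, U = 11.71, labor force = 120.93 million.
New unemployment rate = 11.71 / 120.93 = 9.68%.

New unemployment rate ≈ 9.68%.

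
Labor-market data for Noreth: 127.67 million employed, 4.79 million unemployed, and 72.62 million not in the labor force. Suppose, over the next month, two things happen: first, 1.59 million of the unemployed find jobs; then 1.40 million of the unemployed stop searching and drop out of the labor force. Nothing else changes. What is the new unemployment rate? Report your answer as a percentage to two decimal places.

New unemployment rate ≈ 1.37%.

Initially, labor force = 127.67 + 4.79 = 132.46 million, so u = 4.79/132.46 = 3.62%.
After the first change, unemployed falls and employed rises by 1.59; labor force unchanged → E = 129.26, U = 3.20, labor force = 132.46 million.
After the second change, unemployed and labor force both fall by 1.40 → E = 129.26, U = 1.80, labor force = 131.06 million.
New unemployment rate = 1.80 / 131.06 = 1.37%.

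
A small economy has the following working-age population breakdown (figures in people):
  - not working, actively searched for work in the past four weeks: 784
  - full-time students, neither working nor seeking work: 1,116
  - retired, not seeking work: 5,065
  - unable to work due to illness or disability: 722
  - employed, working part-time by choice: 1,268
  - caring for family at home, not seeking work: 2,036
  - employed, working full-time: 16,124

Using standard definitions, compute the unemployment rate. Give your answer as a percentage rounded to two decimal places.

Unemployment rate ≈ 4.31%.

Employed = 1,268 + 16,124 = 17,392.
Unemployed = 784.
Labor force = 17,392 + 784 = 18,176.
Unemployment rate = 784 / 18,176 = 4.31%.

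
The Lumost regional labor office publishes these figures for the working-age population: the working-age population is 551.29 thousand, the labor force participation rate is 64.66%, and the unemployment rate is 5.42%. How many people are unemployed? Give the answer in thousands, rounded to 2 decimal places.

About 19.32 thousand are unemployed.

Labor force = 0.6466 × 551.29 = 356.46 thousand.
Unemployed = 0.0542 × 356.46 ≈ 19.32 thousand.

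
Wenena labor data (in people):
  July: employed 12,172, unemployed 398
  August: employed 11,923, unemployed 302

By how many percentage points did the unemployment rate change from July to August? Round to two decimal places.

July: labor force = 12,172 + 398 = 12,570; u = 398/12,570 = 3.17%.
August: labor force = 11,923 + 302 = 12,225; u = 302/12,225 = 2.47%.
Change = 2.47% − 3.17% = −0.70 pp.

The unemployment rate changed by −0.70 percentage points.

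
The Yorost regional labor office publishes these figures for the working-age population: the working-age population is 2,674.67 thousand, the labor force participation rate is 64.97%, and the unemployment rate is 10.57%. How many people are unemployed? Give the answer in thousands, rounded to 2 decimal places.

About 183.68 thousand are unemployed.

Labor force = 0.6497 × 2,674.67 = 1,737.73 thousand.
Unemployed = 0.1057 × 1,737.73 ≈ 183.68 thousand.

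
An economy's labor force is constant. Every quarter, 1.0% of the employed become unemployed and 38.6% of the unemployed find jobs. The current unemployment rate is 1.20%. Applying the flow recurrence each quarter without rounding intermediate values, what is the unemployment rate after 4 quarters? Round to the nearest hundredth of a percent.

With a fixed labor force, u_{t+1} = u_t + s·(1−u_t) − f·u_t = u_t·(1−s−f) + s.
Here 1−s−f = 0.604 and s = 0.010.
u_1 = 0.012000 × 0.604 + 0.010 = 0.017248.
u_2 = 0.017248 × 0.604 + 0.010 = 0.020418.
u_3 = 0.020418 × 0.604 + 0.010 = 0.022332.
u_4 = 0.022332 × 0.604 + 0.010 = 0.023489.

Unemployment rate after four quarters ≈ 2.35%.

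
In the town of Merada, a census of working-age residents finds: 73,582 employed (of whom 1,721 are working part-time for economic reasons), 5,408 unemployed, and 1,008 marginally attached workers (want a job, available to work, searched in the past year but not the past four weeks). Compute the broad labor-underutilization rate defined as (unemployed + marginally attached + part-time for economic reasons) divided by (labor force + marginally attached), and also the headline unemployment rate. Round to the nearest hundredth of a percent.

Labor force = 73,582 + 5,408 = 78,990.
Numerator = 5,408 + 1,008 + 1,721 = 8,137.
Denominator = 78,990 + 1,008 = 79,998.
Broad rate = 8,137 / 79,998 = 10.17%.
Headline unemployment rate = 5,408 / 78,990 = 6.85%.

Broad underutilization rate ≈ 10.17%; headline unemployment rate ≈ 6.85%.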